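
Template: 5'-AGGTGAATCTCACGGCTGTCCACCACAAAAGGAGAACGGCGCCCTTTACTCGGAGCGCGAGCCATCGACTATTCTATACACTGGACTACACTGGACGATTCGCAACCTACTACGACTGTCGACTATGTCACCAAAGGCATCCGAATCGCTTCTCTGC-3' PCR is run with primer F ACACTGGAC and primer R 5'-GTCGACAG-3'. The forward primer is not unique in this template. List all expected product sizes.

The forward primer ACACTGGAC matches the top strand at positions 78–86, 88–96.
The reverse primer's reverse complement is CTGTCGAC, matching at positions 116–123.
Each forward site pairs with the reverse site to give a product ending at position 123: sizes 46, 36 bp.

46 bp, 36 bp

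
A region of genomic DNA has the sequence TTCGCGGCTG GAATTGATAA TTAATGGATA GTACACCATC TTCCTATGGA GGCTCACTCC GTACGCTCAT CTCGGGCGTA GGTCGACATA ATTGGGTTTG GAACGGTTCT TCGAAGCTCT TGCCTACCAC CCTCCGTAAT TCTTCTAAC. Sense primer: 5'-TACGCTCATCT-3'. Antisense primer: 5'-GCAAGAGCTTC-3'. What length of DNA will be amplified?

62 bp

Scanning the template, TACGCTCATCT occurs at positions 62–72; this primer anneals to the bottom strand there with its 3' end pointing downstream.
The reverse primer's reverse complement is GAAGCTCTTGC, which matches the template at positions 113–123.
Product length = (reverse-primer end) − (forward-primer start) + 1 = 123 − 62 + 1 = 62 bp.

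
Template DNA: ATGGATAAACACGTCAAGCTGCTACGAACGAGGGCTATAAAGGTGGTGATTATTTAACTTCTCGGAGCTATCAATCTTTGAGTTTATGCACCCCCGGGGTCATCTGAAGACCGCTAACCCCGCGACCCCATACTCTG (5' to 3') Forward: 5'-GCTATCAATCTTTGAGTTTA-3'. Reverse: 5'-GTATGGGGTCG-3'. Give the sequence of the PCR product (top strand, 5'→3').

The forward primer matches the template at positions 67–86.
Reverse complement of the reverse primer: CGACCCCATAC. This occurs on the top strand at positions 123–133.
The product is the template from position 67 through 133 (67 bp).

5'-GCTATCAATCTTTGAGTTTATGCACCCCCGGGGTCATCTGAAGACCGCTAACCCCGCGACCCCATAC-3'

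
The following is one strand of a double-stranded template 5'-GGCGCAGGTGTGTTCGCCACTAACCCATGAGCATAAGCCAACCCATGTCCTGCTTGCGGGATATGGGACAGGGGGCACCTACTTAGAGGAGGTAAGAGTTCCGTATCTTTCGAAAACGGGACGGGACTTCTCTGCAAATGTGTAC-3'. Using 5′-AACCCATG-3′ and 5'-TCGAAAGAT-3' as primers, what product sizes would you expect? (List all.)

92 bp, 74 bp

The forward primer AACCCATG matches the top strand at positions 22–29, 40–47.
The reverse primer's reverse complement is ATCTTTCGA, matching at positions 105–113.
Each forward site pairs with the reverse site to give a product ending at position 113: sizes 92, 74 bp.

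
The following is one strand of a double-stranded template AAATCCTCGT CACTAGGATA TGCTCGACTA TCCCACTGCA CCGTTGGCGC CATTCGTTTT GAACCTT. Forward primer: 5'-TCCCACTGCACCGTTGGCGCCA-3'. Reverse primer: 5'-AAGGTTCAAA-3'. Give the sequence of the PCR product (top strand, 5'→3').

Scanning the template, TCCCACTGCACCGTTGGCGCCA occurs at positions 31–52; this primer anneals to the bottom strand there with its 3' end pointing downstream.
Taking the reverse complement of AAGGTTCAAA gives TTTGAACCTT, found at positions 58–67 on the template; the primer anneals here to the top strand with its 3' end pointing upstream.
The product is the template from position 31 through 67 (37 bp).

5'-TCCCACTGCACCGTTGGCGCCATTCGTTTTGAACCTT-3'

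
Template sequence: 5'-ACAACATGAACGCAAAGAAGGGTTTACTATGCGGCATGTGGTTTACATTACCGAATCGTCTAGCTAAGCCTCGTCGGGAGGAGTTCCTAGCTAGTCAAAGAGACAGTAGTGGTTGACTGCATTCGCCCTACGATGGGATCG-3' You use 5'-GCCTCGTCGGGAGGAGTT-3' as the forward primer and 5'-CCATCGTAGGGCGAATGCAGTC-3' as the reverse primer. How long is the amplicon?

69 bp

Forward primer GCCTCGTCGGGAGGAGTT is found on the top strand at positions 68–85.
The reverse primer's reverse complement is GACTGCATTCGCCCTACGATGG, which matches the template at positions 115–136.
Amplicon spans positions 68–136: 69 bp.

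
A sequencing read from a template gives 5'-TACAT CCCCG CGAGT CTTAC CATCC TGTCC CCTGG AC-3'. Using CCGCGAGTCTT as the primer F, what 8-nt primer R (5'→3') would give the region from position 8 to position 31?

The product's 3' end on the top strand is position 31.
The reverse primer anneals to the top strand over positions 24–31, i.e. to CCTGTCCC.
Its sequence written 5'→3' is the reverse complement: GGGACAGG.

5'-GGGACAGG-3'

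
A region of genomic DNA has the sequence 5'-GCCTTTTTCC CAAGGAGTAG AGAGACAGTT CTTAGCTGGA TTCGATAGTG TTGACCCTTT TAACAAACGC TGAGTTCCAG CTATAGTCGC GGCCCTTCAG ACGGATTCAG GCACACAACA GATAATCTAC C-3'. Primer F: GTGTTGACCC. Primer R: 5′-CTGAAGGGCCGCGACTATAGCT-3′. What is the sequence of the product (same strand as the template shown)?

The forward primer matches the template at positions 48–57.
Reverse complement of the reverse primer: AGCTATAGTCGCGGCCCTTCAG. This occurs on the top strand at positions 79–100.
The product is the template from position 48 through 100 (53 bp).

5'-GTGTTGACCCTTTTAACAAACGCTGAGTTCCAGCTATAGTCGCGGCCCTTCAG-3'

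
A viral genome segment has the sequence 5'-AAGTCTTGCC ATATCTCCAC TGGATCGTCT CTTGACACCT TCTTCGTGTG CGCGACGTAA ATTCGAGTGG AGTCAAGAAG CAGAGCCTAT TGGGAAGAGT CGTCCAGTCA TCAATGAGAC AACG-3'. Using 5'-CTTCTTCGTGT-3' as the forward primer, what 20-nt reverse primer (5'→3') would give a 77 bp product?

5'-ATTGATGACTGGACGACTCT-3'

The forward primer binds at positions 39–49, so a 77 bp product ends at position 39 + 77 − 1 = 115.
The reverse primer anneals to the top strand over positions 96–115, i.e. to AGAGTCGTCCAGTCATCAAT.
Its sequence written 5'→3' is the reverse complement: ATTGATGACTGGACGACTCT.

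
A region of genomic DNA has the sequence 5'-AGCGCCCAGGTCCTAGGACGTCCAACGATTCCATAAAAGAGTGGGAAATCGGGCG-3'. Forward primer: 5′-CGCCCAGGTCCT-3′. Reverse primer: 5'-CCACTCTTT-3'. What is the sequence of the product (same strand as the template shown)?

5'-CGCCCAGGTCCTAGGACGTCCAACGATTCCATAAAAGAGTGG-3'

Forward primer CGCCCAGGTCCT is found on the top strand at positions 3–14.
Reverse complement of the reverse primer: AAAGAGTGG. This occurs on the top strand at positions 36–44.
The product is the template from position 3 through 44 (42 bp).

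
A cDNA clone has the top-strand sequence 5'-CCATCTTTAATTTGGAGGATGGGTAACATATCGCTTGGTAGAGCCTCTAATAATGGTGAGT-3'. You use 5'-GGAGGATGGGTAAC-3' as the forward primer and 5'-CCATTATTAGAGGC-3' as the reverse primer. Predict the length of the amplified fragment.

Scanning the template, GGAGGATGGGTAAC occurs at positions 14–27; this primer anneals to the bottom strand there with its 3' end pointing downstream.
The reverse primer's reverse complement is GCCTCTAATAATGG, which matches the template at positions 43–56.
Product length = (reverse-primer end) − (forward-primer start) + 1 = 56 − 14 + 1 = 43 bp.

43 bp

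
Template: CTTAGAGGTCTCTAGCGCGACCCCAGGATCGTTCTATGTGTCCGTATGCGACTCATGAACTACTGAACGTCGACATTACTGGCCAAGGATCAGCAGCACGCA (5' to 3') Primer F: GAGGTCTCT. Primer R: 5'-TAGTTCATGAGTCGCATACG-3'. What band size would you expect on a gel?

The forward primer matches the template at positions 5–13.
The reverse primer's reverse complement is CGTATGCGACTCATGAACTA, which matches the template at positions 43–62.
The product runs from position 5 to position 62, so its length is 62 − 5 + 1 = 58 bp.

58 bp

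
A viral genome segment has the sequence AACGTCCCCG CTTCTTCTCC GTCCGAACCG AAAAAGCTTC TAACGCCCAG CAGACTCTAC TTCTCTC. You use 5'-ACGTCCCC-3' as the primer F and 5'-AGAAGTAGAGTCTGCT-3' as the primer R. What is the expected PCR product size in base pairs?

63 bp

Forward primer ACGTCCCC is found on the top strand at positions 2–9.
Taking the reverse complement of AGAAGTAGAGTCTGCT gives AGCAGACTCTACTTCT, found at positions 49–64 on the template; the primer anneals here to the top strand with its 3' end pointing upstream.
Product length = (reverse-primer end) − (forward-primer start) + 1 = 64 − 2 + 1 = 63 bp.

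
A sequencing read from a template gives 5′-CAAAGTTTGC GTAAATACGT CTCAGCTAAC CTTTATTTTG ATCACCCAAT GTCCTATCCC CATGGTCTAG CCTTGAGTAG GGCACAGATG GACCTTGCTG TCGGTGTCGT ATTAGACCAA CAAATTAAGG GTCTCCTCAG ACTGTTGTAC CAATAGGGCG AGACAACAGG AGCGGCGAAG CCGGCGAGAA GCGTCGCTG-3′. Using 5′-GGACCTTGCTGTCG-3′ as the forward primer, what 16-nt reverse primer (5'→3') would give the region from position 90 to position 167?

5'-GTTGTCTCGCCCTATT-3'

The product's 3' end on the top strand is position 167.
The reverse primer anneals to the top strand over positions 152–167, i.e. to AATAGGGCGAGACAAC.
Its sequence written 5'→3' is the reverse complement: GTTGTCTCGCCCTATT.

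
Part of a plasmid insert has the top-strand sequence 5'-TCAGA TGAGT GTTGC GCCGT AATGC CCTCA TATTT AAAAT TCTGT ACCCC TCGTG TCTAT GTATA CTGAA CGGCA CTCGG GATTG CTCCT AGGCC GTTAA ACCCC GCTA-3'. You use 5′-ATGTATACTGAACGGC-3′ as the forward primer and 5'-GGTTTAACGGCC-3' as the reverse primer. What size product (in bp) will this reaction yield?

The forward primer matches the template at positions 59–74.
Reverse complement of the reverse primer: GGCCGTTAAACC. This occurs on the top strand at positions 92–103.
The product runs from position 59 to position 103, so its length is 103 − 59 + 1 = 45 bp.

45 bp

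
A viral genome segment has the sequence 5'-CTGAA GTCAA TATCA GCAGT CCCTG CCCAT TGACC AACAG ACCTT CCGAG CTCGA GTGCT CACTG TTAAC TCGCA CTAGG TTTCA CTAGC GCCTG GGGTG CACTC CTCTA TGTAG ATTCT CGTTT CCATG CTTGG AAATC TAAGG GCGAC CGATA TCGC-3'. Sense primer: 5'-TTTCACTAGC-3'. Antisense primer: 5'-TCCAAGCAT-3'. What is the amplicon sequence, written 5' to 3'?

5'-TTTCACTAGCGCCTGGGGTGCACTCCTCTATGTAGATTCTCGTTTCCATGCTTGGA-3'

The forward primer matches the template at positions 81–90.
Taking the reverse complement of TCCAAGCAT gives ATGCTTGGA, found at positions 128–136 on the template; the primer anneals here to the top strand with its 3' end pointing upstream.
The product is the template from position 81 through 136 (56 bp).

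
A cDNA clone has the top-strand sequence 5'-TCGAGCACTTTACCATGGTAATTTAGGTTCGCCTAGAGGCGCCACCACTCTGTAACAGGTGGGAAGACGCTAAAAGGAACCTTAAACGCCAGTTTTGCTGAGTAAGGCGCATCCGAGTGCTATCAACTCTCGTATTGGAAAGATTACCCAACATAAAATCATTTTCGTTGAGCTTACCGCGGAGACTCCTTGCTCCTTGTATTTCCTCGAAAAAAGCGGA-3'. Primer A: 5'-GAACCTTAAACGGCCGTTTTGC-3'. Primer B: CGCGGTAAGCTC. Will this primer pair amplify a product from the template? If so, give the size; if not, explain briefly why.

Primer A (GAACCTTAAACGGCCGTTTTGC) does not match the top strand, and its reverse complement GCAAAACGGCCGTTTAAGGTTC does not match either.
With no annealing site for primer A, no amplification occurs.

No product — primer A has no binding site in the template.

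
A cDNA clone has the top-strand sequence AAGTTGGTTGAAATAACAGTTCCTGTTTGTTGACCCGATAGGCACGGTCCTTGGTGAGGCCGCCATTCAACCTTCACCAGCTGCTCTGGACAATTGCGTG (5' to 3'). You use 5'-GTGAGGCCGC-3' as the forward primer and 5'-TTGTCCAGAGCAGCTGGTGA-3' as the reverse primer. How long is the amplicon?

40 bp

Scanning the template, GTGAGGCCGC occurs at positions 54–63; this primer anneals to the bottom strand there with its 3' end pointing downstream.
The reverse primer's reverse complement is TCACCAGCTGCTCTGGACAA, which matches the template at positions 74–93.
Amplicon spans positions 54–93: 40 bp.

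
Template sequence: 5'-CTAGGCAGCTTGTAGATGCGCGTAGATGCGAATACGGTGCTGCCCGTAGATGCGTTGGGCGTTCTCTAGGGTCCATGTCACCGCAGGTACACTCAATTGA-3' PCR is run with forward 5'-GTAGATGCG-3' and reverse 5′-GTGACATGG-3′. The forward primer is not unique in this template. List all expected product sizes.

70 bp, 60 bp, 36 bp

The forward primer GTAGATGCG matches the top strand at positions 12–20, 22–30, 46–54.
The reverse primer's reverse complement is CCATGTCAC, matching at positions 73–81.
Each forward site pairs with the reverse site to give a product ending at position 81: sizes 70, 60, 36 bp.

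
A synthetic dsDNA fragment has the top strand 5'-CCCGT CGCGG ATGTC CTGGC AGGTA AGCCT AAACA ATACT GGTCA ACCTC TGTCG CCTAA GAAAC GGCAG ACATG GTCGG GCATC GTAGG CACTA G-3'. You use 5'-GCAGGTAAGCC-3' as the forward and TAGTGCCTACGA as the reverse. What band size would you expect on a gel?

The forward primer matches the template at positions 19–29.
Reverse complement of the reverse primer: TCGTAGGCACTA. This occurs on the top strand at positions 84–95.
Amplicon spans positions 19–95: 77 bp.

77 bp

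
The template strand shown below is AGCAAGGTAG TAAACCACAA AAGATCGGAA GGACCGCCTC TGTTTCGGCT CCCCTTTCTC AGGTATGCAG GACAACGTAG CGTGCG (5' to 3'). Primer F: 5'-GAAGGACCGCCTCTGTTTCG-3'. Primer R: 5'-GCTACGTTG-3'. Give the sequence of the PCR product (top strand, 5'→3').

5'-GAAGGACCGCCTCTGTTTCGGCTCCCCTTTCTCAGGTATGCAGGACAACGTAGC-3'

Forward primer GAAGGACCGCCTCTGTTTCG is found on the top strand at positions 28–47.
Taking the reverse complement of GCTACGTTG gives CAACGTAGC, found at positions 73–81 on the template; the primer anneals here to the top strand with its 3' end pointing upstream.
The product is the template from position 28 through 81 (54 bp).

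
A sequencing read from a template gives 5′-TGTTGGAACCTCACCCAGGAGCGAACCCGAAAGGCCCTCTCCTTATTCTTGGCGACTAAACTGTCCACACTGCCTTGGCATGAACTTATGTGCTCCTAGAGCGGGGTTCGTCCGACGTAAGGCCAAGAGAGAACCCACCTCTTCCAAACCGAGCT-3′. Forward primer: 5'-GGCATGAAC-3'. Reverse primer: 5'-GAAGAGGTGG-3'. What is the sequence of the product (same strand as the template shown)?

Scanning the template, GGCATGAAC occurs at positions 77–85; this primer anneals to the bottom strand there with its 3' end pointing downstream.
The reverse primer's reverse complement is CCACCTCTTC, which matches the template at positions 135–144.
The product is the template from position 77 through 144 (68 bp).

5'-GGCATGAACTTATGTGCTCCTAGAGCGGGGTTCGTCCGACGTAAGGCCAAGAGAGAACCCACCTCTTC-3'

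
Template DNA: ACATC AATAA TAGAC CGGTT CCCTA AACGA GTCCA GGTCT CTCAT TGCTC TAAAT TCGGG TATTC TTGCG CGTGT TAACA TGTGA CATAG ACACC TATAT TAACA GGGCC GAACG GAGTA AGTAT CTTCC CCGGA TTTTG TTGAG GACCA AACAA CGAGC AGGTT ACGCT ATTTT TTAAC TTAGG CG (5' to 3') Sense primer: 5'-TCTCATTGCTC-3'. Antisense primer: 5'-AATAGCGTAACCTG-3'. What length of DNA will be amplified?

134 bp

Scanning the template, TCTCATTGCTC occurs at positions 40–50; this primer anneals to the bottom strand there with its 3' end pointing downstream.
Reverse complement of the reverse primer: CAGGTTACGCTATT. This occurs on the top strand at positions 160–173.
The product runs from position 40 to position 173, so its length is 173 − 40 + 1 = 134 bp.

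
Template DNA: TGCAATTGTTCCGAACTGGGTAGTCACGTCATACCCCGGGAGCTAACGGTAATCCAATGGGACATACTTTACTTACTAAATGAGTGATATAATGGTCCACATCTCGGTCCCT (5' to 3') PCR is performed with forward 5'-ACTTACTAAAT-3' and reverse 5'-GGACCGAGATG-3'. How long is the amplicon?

Forward primer ACTTACTAAAT is found on the top strand at positions 71–81.
Reverse complement of the reverse primer: CATCTCGGTCC. This occurs on the top strand at positions 100–110.
The product runs from position 71 to position 110, so its length is 110 − 71 + 1 = 40 bp.

40 bp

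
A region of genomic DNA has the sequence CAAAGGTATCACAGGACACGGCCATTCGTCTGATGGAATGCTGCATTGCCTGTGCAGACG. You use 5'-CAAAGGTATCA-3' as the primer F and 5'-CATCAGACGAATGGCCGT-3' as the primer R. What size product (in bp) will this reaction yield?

Scanning the template, CAAAGGTATCA occurs at positions 1–11; this primer anneals to the bottom strand there with its 3' end pointing downstream.
The reverse primer's reverse complement is ACGGCCATTCGTCTGATG, which matches the template at positions 18–35.
Amplicon spans positions 1–35: 35 bp.

35 bp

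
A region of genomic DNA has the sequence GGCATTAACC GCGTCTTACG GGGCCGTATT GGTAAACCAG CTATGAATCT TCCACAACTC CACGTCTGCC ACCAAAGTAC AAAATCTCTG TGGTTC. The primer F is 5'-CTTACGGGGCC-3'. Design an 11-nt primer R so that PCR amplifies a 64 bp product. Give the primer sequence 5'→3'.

5'-ACTTTGGTGGC-3'

The forward primer binds at positions 15–25, so a 64 bp product ends at position 15 + 64 − 1 = 78.
The reverse primer anneals to the top strand over positions 68–78, i.e. to GCCACCAAAGT.
Its sequence written 5'→3' is the reverse complement: ACTTTGGTGGC.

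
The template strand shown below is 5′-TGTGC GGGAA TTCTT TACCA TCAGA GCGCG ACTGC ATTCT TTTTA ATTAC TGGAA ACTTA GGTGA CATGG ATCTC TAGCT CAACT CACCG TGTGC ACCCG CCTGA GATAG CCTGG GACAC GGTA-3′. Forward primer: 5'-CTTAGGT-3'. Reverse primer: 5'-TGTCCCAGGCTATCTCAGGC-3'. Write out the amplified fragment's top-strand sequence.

5'-CTTAGGTGACATGGATCTCTAGCTCAACTCACCGTGTGCACCCGCCTGAGATAGCCTGGGACA-3'

Forward primer CTTAGGT is found on the top strand at positions 57–63.
Taking the reverse complement of TGTCCCAGGCTATCTCAGGC gives GCCTGAGATAGCCTGGGACA, found at positions 100–119 on the template; the primer anneals here to the top strand with its 3' end pointing upstream.
The product is the template from position 57 through 119 (63 bp).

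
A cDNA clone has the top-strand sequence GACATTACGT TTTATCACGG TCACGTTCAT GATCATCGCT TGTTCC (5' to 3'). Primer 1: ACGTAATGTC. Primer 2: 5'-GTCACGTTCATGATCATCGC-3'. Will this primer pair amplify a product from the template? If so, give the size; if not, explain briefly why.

Primer 1 (ACGTAATGTC) has reverse complement GACATTACGT, which matches the top strand at positions 1–10; primer 1 anneals to the top strand there with its 3' end pointing upstream toward position 1.
Primer 2 (GTCACGTTCATGATCATCGC) matches the top strand directly at positions 20–39; it anneals to the bottom strand with its 3' end pointing downstream toward position 39.
The 3' ends diverge (primer 1 extends toward position 1, primer 2 toward position 46), so the primers never converge on a shared product.

No product — the primers' 3' ends point away from each other.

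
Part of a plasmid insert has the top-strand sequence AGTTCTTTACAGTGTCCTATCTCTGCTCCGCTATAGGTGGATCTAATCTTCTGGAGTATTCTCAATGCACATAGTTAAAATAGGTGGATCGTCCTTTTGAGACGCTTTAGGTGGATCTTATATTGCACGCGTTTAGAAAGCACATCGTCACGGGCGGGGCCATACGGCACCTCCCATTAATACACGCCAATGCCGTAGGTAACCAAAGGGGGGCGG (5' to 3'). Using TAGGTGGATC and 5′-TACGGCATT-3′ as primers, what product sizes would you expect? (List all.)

The forward primer TAGGTGGATC matches the top strand at positions 34–43, 81–90, 108–117.
The reverse primer's reverse complement is AATGCCGTA, matching at positions 189–197.
Each forward site pairs with the reverse site to give a product ending at position 197: sizes 164, 117, 90 bp.

164 bp, 117 bp, 90 bp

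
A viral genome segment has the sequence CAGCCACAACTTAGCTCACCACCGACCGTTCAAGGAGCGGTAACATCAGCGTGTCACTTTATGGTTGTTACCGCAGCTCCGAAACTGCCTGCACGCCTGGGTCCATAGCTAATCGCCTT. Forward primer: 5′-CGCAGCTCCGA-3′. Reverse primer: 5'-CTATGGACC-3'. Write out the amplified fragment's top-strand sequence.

Forward primer CGCAGCTCCGA is found on the top strand at positions 72–82.
Taking the reverse complement of CTATGGACC gives GGTCCATAG, found at positions 100–108 on the template; the primer anneals here to the top strand with its 3' end pointing upstream.
The product is the template from position 72 through 108 (37 bp).

5'-CGCAGCTCCGAAACTGCCTGCACGCCTGGGTCCATAG-3'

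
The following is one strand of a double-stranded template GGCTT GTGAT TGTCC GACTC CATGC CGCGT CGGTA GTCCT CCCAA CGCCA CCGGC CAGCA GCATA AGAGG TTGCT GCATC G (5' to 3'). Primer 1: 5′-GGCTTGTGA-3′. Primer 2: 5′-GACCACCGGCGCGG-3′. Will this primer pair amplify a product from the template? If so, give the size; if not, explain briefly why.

Primer 2 (GACCACCGGCGCGG) does not match the top strand, and its reverse complement CCGCGCCGGTGGTC does not match either.
With no annealing site for primer 2, no amplification occurs.

No product — primer 2 has no binding site in the template.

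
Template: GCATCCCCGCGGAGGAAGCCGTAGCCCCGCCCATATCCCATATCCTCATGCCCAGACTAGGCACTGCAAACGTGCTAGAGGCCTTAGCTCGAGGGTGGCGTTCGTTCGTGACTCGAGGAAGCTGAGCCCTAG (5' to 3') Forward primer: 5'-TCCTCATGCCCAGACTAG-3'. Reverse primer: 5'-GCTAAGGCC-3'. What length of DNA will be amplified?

46 bp

The forward primer matches the template at positions 43–60.
Reverse complement of the reverse primer: GGCCTTAGC. This occurs on the top strand at positions 80–88.
The product runs from position 43 to position 88, so its length is 88 − 43 + 1 = 46 bp.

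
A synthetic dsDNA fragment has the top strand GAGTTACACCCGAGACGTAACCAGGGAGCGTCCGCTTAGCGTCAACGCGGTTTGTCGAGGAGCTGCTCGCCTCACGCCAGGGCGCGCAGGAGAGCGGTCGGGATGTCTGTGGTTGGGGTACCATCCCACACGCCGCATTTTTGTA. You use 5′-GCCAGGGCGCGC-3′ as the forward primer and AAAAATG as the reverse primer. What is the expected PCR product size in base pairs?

The forward primer matches the template at positions 76–87.
The reverse primer's reverse complement is CATTTTT, which matches the template at positions 136–142.
The product runs from position 76 to position 142, so its length is 142 − 76 + 1 = 67 bp.

67 bp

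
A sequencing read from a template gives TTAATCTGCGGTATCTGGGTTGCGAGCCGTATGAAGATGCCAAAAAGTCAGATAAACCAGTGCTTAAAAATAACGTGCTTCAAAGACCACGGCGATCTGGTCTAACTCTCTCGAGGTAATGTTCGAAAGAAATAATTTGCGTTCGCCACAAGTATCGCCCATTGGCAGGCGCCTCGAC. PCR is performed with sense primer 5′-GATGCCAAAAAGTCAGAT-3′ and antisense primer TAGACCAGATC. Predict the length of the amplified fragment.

Forward primer GATGCCAAAAAGTCAGAT is found on the top strand at positions 36–53.
Taking the reverse complement of TAGACCAGATC gives GATCTGGTCTA, found at positions 94–104 on the template; the primer anneals here to the top strand with its 3' end pointing upstream.
Amplicon spans positions 36–104: 69 bp.

69 bp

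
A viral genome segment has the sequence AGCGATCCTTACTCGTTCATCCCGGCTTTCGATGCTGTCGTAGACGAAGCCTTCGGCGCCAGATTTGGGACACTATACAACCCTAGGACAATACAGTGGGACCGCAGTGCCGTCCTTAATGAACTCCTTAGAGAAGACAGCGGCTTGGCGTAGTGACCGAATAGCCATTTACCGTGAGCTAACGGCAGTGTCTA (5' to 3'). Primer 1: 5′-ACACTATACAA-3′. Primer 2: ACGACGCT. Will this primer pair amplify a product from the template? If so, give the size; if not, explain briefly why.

No product — primer 2 has no binding site in the template.

Primer 2 (ACGACGCT) does not match the top strand, and its reverse complement AGCGTCGT does not match either.
With no annealing site for primer 2, no amplification occurs.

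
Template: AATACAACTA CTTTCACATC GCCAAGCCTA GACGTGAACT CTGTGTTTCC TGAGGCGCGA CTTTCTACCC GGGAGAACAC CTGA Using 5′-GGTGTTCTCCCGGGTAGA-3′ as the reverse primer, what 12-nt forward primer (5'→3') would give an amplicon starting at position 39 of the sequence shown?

The reverse primer's reverse complement TCTACCCGGGAGAACACC matches the template at positions 64–81; the product starts at position 39.
The forward primer is identical to the top strand over positions 39–50: CTCTGTGTTTCC.

5'-CTCTGTGTTTCC-3'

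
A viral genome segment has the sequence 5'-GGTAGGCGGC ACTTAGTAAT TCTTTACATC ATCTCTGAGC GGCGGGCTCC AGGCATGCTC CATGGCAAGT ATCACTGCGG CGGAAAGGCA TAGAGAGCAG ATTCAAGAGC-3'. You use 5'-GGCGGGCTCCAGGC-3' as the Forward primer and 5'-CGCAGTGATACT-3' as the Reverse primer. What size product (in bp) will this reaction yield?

39 bp

The forward primer matches the template at positions 41–54.
Taking the reverse complement of CGCAGTGATACT gives AGTATCACTGCG, found at positions 68–79 on the template; the primer anneals here to the top strand with its 3' end pointing upstream.
Amplicon spans positions 41–79: 39 bp.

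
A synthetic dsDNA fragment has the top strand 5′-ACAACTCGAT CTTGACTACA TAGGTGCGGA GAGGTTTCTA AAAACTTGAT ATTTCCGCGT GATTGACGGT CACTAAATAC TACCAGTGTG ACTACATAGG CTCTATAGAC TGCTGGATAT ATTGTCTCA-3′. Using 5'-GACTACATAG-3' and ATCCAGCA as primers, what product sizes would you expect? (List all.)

The forward primer GACTACATAG matches the top strand at positions 14–23, 90–99.
The reverse primer's reverse complement is TGCTGGAT, matching at positions 111–118.
Each forward site pairs with the reverse site to give a product ending at position 118: sizes 105, 29 bp.

105 bp, 29 bp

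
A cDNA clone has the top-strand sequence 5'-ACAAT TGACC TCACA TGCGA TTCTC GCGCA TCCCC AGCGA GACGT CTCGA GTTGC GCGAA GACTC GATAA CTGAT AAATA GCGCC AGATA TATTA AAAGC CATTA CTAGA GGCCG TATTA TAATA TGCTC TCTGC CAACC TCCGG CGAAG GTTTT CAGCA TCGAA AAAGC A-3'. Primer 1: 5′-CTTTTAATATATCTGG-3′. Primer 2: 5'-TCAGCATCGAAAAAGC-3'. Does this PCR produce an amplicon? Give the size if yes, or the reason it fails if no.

No product — the primers' 3' ends point away from each other.

Primer 1 (CTTTTAATATATCTGG) has reverse complement CCAGATATATTAAAAG, which matches the top strand at positions 84–99; primer 1 anneals to the top strand there with its 3' end pointing upstream toward position 84.
Primer 2 (TCAGCATCGAAAAAGC) matches the top strand directly at positions 155–170; it anneals to the bottom strand with its 3' end pointing downstream toward position 170.
The 3' ends diverge (primer 1 extends toward position 1, primer 2 toward position 171), so the primers never converge on a shared product.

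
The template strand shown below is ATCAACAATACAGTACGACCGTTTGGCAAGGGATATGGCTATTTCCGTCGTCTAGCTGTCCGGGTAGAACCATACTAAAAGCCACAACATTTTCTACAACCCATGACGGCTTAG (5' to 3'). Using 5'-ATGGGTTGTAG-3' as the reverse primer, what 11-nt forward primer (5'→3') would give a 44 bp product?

The reverse primer's reverse complement CTACAACCCAT matches the template at positions 94–104, so the product ends at position 104.
A 44 bp product then starts at position 104 − 44 + 1 = 61.
The forward primer is identical to the top strand there: CGGGTAGAACC.

5'-CGGGTAGAACC-3'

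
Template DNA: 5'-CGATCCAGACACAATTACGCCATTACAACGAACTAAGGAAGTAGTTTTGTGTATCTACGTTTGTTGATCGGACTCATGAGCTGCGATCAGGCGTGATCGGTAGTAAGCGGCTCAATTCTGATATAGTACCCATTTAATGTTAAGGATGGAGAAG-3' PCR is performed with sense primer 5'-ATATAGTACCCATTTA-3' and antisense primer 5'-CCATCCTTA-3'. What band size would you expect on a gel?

29 bp

Scanning the template, ATATAGTACCCATTTA occurs at positions 121–136; this primer anneals to the bottom strand there with its 3' end pointing downstream.
Reverse complement of the reverse primer: TAAGGATGG. This occurs on the top strand at positions 141–149.
Amplicon spans positions 121–149: 29 bp.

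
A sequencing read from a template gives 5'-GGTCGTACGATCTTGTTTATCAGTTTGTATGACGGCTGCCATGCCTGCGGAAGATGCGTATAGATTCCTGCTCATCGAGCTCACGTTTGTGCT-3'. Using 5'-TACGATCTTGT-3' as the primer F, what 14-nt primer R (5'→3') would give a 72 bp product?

5'-CGATGAGCAGGAAT-3'

The forward primer binds at positions 6–16, so a 72 bp product ends at position 6 + 72 − 1 = 77.
The reverse primer anneals to the top strand over positions 64–77, i.e. to ATTCCTGCTCATCG.
Its sequence written 5'→3' is the reverse complement: CGATGAGCAGGAAT.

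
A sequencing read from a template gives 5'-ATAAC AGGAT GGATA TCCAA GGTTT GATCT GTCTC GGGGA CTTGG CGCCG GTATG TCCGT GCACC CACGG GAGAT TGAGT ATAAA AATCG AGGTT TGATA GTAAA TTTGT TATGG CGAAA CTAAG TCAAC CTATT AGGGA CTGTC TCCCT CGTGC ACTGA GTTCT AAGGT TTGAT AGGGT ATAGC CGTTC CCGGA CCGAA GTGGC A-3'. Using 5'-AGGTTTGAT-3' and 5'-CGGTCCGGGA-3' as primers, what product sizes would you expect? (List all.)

179 bp, 108 bp, 32 bp

The forward primer AGGTTTGAT matches the top strand at positions 20–28, 91–99, 167–175.
The reverse primer's reverse complement is TCCCGGACCG, matching at positions 189–198.
Each forward site pairs with the reverse site to give a product ending at position 198: sizes 179, 108, 32 bp.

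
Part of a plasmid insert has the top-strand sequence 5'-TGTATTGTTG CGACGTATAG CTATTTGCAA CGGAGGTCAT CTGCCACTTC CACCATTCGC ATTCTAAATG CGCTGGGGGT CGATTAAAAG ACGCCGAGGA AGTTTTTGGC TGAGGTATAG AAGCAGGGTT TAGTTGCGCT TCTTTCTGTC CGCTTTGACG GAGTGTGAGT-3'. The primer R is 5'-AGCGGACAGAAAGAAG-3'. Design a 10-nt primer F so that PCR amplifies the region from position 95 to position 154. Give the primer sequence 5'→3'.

The reverse primer's reverse complement CTTCTTTCTGTCCGCT matches the template at positions 139–154; the product starts at position 95.
The forward primer is identical to the top strand over positions 95–104: CGAGGAAGTT.

5'-CGAGGAAGTT-3'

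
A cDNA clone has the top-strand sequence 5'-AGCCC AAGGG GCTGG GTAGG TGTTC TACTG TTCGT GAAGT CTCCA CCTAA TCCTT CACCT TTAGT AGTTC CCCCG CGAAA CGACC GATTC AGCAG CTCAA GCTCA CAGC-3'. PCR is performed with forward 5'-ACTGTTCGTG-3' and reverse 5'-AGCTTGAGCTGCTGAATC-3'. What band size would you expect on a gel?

77 bp

Forward primer ACTGTTCGTG is found on the top strand at positions 27–36.
Reverse complement of the reverse primer: GATTCAGCAGCTCAAGCT. This occurs on the top strand at positions 86–103.
Amplicon spans positions 27–103: 77 bp.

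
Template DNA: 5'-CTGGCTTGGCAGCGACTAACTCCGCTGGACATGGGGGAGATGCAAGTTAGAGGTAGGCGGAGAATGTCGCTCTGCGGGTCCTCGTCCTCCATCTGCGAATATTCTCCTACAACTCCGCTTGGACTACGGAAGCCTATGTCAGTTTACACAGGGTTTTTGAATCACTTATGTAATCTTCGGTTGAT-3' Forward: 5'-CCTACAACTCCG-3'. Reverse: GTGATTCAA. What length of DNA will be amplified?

The forward primer matches the template at positions 106–117.
The reverse primer's reverse complement is TTGAATCAC, which matches the template at positions 157–165.
The product runs from position 106 to position 165, so its length is 165 − 106 + 1 = 60 bp.

60 bp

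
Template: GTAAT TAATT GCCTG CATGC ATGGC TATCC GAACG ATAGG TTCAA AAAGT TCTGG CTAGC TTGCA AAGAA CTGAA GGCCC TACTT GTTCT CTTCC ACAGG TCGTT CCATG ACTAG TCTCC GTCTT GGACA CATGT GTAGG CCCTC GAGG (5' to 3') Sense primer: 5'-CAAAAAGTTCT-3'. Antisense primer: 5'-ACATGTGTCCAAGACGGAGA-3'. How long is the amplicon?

Scanning the template, CAAAAAGTTCT occurs at positions 43–53; this primer anneals to the bottom strand there with its 3' end pointing downstream.
The reverse primer's reverse complement is TCTCCGTCTTGGACACATGT, which matches the template at positions 116–135.
Amplicon spans positions 43–135: 93 bp.

93 bp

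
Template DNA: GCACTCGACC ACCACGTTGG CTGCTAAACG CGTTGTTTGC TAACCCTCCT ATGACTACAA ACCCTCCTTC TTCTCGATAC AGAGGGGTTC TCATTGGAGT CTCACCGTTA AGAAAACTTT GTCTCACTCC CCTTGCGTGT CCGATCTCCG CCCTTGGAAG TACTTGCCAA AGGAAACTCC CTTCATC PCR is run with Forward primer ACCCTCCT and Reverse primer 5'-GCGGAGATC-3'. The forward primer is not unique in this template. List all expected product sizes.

The forward primer ACCCTCCT matches the top strand at positions 43–50, 61–68.
The reverse primer's reverse complement is GATCTCCGC, matching at positions 143–151.
Each forward site pairs with the reverse site to give a product ending at position 151: sizes 109, 91 bp.

109 bp, 91 bp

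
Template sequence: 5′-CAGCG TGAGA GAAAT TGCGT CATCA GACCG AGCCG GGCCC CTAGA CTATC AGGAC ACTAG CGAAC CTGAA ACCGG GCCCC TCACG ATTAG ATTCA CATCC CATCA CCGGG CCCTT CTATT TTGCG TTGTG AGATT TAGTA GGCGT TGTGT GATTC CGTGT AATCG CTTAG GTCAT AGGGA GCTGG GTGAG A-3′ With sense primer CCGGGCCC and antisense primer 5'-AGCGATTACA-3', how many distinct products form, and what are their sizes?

Three products: 135 bp, 96 bp, 62 bp

The forward primer CCGGGCCC matches the top strand at positions 33–40, 72–79, 106–113.
The reverse primer's reverse complement is TGTAATCGCT, matching at positions 158–167.
Each forward site pairs with the reverse site to give a product ending at position 167: sizes 135, 96, 62 bp.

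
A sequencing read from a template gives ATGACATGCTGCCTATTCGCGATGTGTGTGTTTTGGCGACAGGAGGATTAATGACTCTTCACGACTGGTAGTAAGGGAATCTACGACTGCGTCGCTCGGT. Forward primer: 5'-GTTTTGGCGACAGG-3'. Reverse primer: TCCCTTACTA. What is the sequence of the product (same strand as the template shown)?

The forward primer matches the template at positions 30–43.
Taking the reverse complement of TCCCTTACTA gives TAGTAAGGGA, found at positions 69–78 on the template; the primer anneals here to the top strand with its 3' end pointing upstream.
The product is the template from position 30 through 78 (49 bp).

5'-GTTTTGGCGACAGGAGGATTAATGACTCTTCACGACTGGTAGTAAGGGA-3'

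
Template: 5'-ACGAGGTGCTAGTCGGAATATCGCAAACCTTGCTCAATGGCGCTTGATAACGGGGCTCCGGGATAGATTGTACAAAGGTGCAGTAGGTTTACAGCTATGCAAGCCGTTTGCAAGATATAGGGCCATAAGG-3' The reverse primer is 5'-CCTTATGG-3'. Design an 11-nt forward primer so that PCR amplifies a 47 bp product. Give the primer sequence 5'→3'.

5'-TAGGTTTACAG-3'

The reverse primer's reverse complement CCATAAGG matches the template at positions 123–130, so the product ends at position 130.
A 47 bp product then starts at position 130 − 47 + 1 = 84.
The forward primer is identical to the top strand there: TAGGTTTACAG.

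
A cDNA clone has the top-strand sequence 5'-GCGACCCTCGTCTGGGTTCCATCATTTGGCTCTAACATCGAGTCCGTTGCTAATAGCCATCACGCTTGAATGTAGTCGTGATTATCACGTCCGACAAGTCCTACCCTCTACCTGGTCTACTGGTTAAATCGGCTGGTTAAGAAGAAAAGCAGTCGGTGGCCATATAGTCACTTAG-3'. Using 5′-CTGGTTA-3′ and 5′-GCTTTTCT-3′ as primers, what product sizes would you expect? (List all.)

31 bp, 18 bp

The forward primer CTGGTTA matches the top strand at positions 120–126, 133–139.
The reverse primer's reverse complement is AGAAAAGC, matching at positions 143–150.
Each forward site pairs with the reverse site to give a product ending at position 150: sizes 31, 18 bp.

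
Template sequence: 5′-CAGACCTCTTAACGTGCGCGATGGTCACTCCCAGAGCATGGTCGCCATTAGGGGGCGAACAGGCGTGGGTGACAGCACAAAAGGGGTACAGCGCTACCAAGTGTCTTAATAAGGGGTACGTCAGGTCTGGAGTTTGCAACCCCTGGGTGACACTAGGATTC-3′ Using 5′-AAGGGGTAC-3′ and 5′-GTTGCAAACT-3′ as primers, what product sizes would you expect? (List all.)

60 bp, 30 bp

The forward primer AAGGGGTAC matches the top strand at positions 81–89, 111–119.
The reverse primer's reverse complement is AGTTTGCAAC, matching at positions 131–140.
Each forward site pairs with the reverse site to give a product ending at position 140: sizes 60, 30 bp.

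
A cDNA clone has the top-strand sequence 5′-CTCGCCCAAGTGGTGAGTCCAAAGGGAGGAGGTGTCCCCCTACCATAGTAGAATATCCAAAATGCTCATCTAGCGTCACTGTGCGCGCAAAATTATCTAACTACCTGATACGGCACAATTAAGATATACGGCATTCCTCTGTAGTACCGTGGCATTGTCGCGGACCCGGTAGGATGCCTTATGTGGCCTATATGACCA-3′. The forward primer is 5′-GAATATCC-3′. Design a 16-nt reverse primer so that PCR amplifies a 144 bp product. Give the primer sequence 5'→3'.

5'-CATATAGGCCACATAA-3'

The forward primer binds at positions 51–58, so a 144 bp product ends at position 51 + 144 − 1 = 194.
The reverse primer anneals to the top strand over positions 179–194, i.e. to TTATGTGGCCTATATG.
Its sequence written 5'→3' is the reverse complement: CATATAGGCCACATAA.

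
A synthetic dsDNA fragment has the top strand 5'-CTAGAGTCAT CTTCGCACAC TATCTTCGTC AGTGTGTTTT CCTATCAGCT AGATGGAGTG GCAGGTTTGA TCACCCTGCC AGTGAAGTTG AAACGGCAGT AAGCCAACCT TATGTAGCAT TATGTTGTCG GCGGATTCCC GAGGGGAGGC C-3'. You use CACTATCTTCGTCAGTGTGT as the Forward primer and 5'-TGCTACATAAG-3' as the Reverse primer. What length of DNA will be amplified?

Forward primer CACTATCTTCGTCAGTGTGT is found on the top strand at positions 18–37.
Taking the reverse complement of TGCTACATAAG gives CTTATGTAGCA, found at positions 109–119 on the template; the primer anneals here to the top strand with its 3' end pointing upstream.
The product runs from position 18 to position 119, so its length is 119 − 18 + 1 = 102 bp.

102 bp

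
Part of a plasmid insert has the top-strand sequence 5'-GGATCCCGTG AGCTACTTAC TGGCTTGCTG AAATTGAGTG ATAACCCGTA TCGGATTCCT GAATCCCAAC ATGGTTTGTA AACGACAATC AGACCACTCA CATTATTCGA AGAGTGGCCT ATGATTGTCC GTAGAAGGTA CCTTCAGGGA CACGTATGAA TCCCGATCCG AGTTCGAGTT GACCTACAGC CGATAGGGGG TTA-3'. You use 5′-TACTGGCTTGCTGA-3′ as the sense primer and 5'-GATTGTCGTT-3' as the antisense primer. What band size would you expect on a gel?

Forward primer TACTGGCTTGCTGA is found on the top strand at positions 18–31.
Reverse complement of the reverse primer: AACGACAATC. This occurs on the top strand at positions 81–90.
Product length = (reverse-primer end) − (forward-primer start) + 1 = 90 − 18 + 1 = 73 bp.

73 bp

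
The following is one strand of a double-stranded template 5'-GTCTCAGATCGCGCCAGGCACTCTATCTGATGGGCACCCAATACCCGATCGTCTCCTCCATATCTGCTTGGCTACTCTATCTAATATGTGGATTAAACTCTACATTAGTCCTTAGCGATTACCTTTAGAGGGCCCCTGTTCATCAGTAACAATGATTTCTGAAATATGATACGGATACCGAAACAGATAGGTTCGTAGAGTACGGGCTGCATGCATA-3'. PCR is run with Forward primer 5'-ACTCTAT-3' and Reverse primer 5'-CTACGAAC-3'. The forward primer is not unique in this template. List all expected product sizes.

179 bp, 125 bp

The forward primer ACTCTAT matches the top strand at positions 20–26, 74–80.
The reverse primer's reverse complement is GTTCGTAG, matching at positions 191–198.
Each forward site pairs with the reverse site to give a product ending at position 198: sizes 179, 125 bp.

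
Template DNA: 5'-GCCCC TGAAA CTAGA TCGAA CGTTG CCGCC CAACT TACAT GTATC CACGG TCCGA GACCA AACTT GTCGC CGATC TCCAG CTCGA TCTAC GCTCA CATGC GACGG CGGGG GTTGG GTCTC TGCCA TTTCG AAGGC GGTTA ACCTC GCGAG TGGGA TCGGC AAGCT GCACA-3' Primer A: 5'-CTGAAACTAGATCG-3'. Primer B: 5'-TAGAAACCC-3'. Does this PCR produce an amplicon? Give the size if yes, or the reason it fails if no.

No product — primer B has no binding site in the template.

Primer B (TAGAAACCC) does not match the top strand, and its reverse complement GGGTTTCTA does not match either.
With no annealing site for primer B, no amplification occurs.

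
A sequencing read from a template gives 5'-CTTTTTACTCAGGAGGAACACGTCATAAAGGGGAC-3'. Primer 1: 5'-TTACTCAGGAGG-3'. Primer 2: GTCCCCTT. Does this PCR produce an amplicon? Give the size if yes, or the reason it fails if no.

Yes — a 31 bp product.

Primer 1 (TTACTCAGGAGG) matches the top strand at positions 5–16; it acts as a forward primer.
Primer 2's reverse complement is AAGGGGAC, matching the top strand at positions 28–35; it acts as a reverse primer.
The 3' ends face each other across positions 5–35, giving a 31 bp product.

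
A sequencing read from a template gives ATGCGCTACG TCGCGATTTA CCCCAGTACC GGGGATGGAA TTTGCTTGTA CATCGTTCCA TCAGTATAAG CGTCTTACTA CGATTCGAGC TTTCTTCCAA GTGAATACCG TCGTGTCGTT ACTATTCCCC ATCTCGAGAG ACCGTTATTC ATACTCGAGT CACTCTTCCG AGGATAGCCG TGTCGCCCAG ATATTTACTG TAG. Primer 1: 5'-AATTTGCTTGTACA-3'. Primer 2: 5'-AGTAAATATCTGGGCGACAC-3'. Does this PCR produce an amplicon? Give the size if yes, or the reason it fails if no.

Yes — a 161 bp product.

Primer 1 (AATTTGCTTGTACA) matches the top strand at positions 39–52; it acts as a forward primer.
Primer 2's reverse complement is GTGTCGCCCAGATATTTACT, matching the top strand at positions 180–199; it acts as a reverse primer.
The 3' ends face each other across positions 39–199, giving a 161 bp product.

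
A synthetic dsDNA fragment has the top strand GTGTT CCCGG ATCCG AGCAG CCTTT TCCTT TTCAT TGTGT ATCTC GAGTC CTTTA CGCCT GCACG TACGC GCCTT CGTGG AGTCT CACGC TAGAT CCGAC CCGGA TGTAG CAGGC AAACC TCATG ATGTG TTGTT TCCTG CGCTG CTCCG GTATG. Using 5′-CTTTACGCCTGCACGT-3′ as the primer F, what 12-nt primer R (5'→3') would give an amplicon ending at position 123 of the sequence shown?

5'-TGAGGTTTGCCT-3'

The forward primer binds at positions 51–66; the product's 3' end on the top strand is position 123.
The reverse primer anneals to the top strand over positions 112–123, i.e. to AGGCAAACCTCA.
Its sequence written 5'→3' is the reverse complement: TGAGGTTTGCCT.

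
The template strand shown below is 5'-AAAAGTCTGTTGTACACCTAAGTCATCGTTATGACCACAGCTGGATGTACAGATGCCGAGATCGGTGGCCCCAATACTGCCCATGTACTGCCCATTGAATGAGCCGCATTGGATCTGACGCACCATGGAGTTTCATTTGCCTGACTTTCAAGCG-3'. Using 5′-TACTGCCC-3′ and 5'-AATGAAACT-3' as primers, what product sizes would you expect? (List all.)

The forward primer TACTGCCC matches the top strand at positions 75–82, 86–93.
The reverse primer's reverse complement is AGTTTCATT, matching at positions 129–137.
Each forward site pairs with the reverse site to give a product ending at position 137: sizes 63, 52 bp.

63 bp, 52 bp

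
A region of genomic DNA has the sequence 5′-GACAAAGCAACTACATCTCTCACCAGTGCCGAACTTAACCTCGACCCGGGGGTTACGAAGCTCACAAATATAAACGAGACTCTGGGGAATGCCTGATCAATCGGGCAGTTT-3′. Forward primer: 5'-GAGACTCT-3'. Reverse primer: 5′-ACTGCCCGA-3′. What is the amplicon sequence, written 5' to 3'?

5'-GAGACTCTGGGGAATGCCTGATCAATCGGGCAGT-3'

The forward primer matches the template at positions 76–83.
Taking the reverse complement of ACTGCCCGA gives TCGGGCAGT, found at positions 101–109 on the template; the primer anneals here to the top strand with its 3' end pointing upstream.
The product is the template from position 76 through 109 (34 bp).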